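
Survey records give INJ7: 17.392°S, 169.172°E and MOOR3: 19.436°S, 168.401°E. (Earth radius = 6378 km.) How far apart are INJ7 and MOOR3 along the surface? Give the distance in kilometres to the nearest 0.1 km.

Δφ = -2.0440°,  Δλ = -0.7710°
a = sin²(Δφ/2) + cos φ₁ cos φ₂ sin²(Δλ/2) = 0.000359
c = 2·arcsin(√a) = 0.037890 rad = 2.1709°
d = R·c = 6378 × 0.037890 = 241.7 km

241.7 km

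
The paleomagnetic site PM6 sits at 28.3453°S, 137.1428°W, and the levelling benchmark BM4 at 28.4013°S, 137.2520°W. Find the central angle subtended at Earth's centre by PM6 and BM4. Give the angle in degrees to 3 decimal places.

0.111°

Δφ = -0.0560°,  Δλ = -0.1092°
a = sin²(Δφ/2) + cos φ₁ cos φ₂ sin²(Δλ/2) = 0.000001
c = 2·arcsin(√a) = 0.001941 rad = 0.1112°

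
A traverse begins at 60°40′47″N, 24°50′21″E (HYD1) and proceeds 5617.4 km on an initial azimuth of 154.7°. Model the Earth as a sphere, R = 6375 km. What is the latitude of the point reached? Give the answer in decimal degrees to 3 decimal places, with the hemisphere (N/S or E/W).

12.310°N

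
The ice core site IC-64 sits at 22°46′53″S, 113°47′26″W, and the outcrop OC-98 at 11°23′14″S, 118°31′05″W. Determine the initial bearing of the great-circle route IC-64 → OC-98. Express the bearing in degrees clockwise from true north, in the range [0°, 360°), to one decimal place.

337.6°

IC-64: φ = -22.78139°, λ = -113.79056°
OC-98: φ = -11.38722°, λ = -118.51806°
Δλ = -4.7275°
y = sin Δλ · cos φ₂ = -0.080794
x = cos φ₁ sin φ₂ − sin φ₁ cos φ₂ cos Δλ = 0.196266
θ = atan2(y, x) = -22.3749° → 337.6251° (mod 360°)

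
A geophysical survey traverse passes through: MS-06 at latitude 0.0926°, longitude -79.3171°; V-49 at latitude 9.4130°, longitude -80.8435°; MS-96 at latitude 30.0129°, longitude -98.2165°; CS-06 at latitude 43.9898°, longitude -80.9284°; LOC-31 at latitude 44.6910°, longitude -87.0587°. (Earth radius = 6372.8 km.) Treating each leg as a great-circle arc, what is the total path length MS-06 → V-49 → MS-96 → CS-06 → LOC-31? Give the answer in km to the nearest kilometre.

6637 km

MS-06→V-49: c = 0.164819 rad, d = 1050.36 km
V-49→MS-96: c = 0.457657 rad, d = 2916.56 km
MS-96→CS-06: c = 0.341516 rad, d = 2176.41 km
CS-06→LOC-31: c = 0.077475 rad, d = 493.73 km
Total = 1050.36 + 2916.56 + 2176.41 + 493.73 = 6637.06 km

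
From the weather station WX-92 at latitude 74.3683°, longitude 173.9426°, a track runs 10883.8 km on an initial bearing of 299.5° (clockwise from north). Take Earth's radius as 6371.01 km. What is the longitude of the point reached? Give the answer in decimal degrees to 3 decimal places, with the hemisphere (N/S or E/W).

53.500°E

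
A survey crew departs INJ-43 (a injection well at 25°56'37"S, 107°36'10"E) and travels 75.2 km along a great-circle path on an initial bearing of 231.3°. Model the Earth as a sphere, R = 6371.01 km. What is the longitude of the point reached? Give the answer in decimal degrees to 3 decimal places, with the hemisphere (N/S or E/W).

INJ-43: φ = -25.94361°, λ = +107.60278°
δ = d/R = 75.2/6371.01 = 0.011803 rad
φ₂ = arcsin(sin φ₁ cos δ + cos φ₁ sin δ cos θ)
   = arcsin(-0.43749·0.99993 + 0.89923·0.01180·-0.62524) = -26.36526°
λ₂ = λ₁ + atan2(sin θ sin δ cos φ₁, cos δ − sin φ₁ sin φ₂) = 107.01371°

107.014°E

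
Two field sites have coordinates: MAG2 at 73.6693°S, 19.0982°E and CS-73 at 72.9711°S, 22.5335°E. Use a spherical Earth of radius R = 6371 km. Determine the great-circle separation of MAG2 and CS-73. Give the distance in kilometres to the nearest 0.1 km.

Δφ = 0.6982°,  Δλ = 3.4353°
a = sin²(Δφ/2) + cos φ₁ cos φ₂ sin²(Δλ/2) = 0.000111
c = 2·arcsin(√a) = 0.021082 rad = 1.2079°
d = R·c = 6371 × 0.021082 = 134.3 km

134.3 km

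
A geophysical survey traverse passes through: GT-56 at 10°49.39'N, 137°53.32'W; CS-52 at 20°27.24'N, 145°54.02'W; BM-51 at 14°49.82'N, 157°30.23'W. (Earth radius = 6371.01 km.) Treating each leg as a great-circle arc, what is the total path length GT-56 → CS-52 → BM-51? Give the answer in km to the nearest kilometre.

2750 km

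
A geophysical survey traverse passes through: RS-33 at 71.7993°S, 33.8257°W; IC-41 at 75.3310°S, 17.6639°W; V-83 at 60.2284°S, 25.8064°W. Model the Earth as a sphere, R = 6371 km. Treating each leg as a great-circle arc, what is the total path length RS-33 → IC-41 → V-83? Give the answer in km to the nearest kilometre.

RS-33→IC-41: c = 0.100293 rad, d = 638.96 km
IC-41→V-83: c = 0.268412 rad, d = 1710.05 km
Total = 638.96 + 1710.05 = 2349.02 km

2349 km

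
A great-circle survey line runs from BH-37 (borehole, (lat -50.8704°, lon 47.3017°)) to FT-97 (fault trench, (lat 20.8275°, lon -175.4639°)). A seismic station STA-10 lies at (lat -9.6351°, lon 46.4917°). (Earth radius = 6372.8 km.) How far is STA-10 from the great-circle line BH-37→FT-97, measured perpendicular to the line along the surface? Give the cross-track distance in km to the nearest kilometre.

δ₁₃ = central angle BH-37→STA-10 = 0.719786 rad  (haversine)
θ₁₃ = bearing BH-37→STA-10 = 358.789°,  θ₁₂ = bearing BH-37→FT-97 = 115.880°
dₓₜ = R·arcsin(sin δ₁₃ · sin(θ₁₃ − θ₁₂)) = 6372.8·arcsin(0.65922·sin(242.908°)) = -3997.124 km
|dₓₜ| = 3997.124 km

3997 km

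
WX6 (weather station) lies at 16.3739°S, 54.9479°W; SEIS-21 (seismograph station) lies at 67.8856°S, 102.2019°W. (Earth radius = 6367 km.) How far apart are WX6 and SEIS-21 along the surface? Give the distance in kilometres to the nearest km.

6621 km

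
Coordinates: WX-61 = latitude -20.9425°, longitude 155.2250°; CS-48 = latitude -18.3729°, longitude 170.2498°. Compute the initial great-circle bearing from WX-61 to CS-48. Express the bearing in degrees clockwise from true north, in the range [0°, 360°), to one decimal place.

82.3°

Δλ = 15.0248°
y = sin Δλ · cos φ₂ = 0.246023
x = cos φ₁ sin φ₂ − sin φ₁ cos φ₂ cos Δλ = 0.033237
θ = atan2(y, x) = 82.3062° → 82.3062° (mod 360°)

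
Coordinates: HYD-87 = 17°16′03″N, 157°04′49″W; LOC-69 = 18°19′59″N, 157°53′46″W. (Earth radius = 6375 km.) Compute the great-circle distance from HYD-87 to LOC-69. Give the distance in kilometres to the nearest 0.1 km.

146.7 km

HYD-87: φ = +17.26750°, λ = -157.08028°
LOC-69: φ = +18.33306°, λ = -157.89611°
Δφ = 1.0656°,  Δλ = -0.8158°
a = sin²(Δφ/2) + cos φ₁ cos φ₂ sin²(Δλ/2) = 0.000132
c = 2·arcsin(√a) = 0.023014 rad = 1.3186°
d = R·c = 6375 × 0.023014 = 146.7 km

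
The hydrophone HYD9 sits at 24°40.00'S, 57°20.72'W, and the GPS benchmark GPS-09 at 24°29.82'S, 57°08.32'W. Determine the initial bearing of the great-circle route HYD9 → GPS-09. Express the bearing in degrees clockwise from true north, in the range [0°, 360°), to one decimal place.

48.0°

HYD9: φ = -24.66667°, λ = -57.34533°
GPS-09: φ = -24.49700°, λ = -57.13867°
Δλ = 0.2067°
y = sin Δλ · cos φ₂ = 0.003282
x = cos φ₁ sin φ₂ − sin φ₁ cos φ₂ cos Δλ = 0.002959
θ = atan2(y, x) = 47.9676° → 47.9676° (mod 360°)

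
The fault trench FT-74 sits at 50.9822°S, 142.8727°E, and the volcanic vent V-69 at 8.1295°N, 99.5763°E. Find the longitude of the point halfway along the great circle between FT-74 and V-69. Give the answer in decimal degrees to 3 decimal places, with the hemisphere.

116.177°E

Bx = cos φ₂ cos Δλ = 0.720502,  By = cos φ₂ sin Δλ = -0.678881
φₘ = atan2(sin φ₁ + sin φ₂, √((cos φ₁ + Bx)² + By²)) = -22.81010°
λₘ = λ₁ + atan2(By, cos φ₁ + Bx) = 116.17711°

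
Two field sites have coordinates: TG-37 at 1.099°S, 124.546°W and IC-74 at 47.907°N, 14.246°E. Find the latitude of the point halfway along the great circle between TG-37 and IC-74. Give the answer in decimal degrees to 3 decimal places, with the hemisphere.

47.442°N

Bx = cos φ₂ cos Δλ = -0.504309,  By = cos φ₂ sin Δλ = 0.441614
φₘ = atan2(sin φ₁ + sin φ₂, √((cos φ₁ + Bx)² + By²)) = 47.44216°
λₘ = λ₁ + atan2(By, cos φ₁ + Bx) = -82.83742°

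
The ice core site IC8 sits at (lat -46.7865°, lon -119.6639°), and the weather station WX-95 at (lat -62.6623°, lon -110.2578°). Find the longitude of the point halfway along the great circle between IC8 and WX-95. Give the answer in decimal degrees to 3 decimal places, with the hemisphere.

Bx = cos φ₂ cos Δλ = 0.453060,  By = cos φ₂ sin Δλ = 0.075053
φₘ = atan2(sin φ₁ + sin φ₂, √((cos φ₁ + Bx)² + By²)) = -54.81191°
λₘ = λ₁ + atan2(By, cos φ₁ + Bx) = -115.88987°

115.890°W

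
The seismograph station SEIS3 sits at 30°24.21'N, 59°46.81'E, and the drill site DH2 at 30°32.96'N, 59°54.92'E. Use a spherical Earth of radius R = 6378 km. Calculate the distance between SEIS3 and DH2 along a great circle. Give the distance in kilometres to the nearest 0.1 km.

SEIS3: φ = +30.40350°, λ = +59.78017°
DH2: φ = +30.54933°, λ = +59.91533°
Δφ = 0.1458°,  Δλ = 0.1352°
a = sin²(Δφ/2) + cos φ₁ cos φ₂ sin²(Δλ/2) = 0.000003
c = 2·arcsin(√a) = 0.003258 rad = 0.1866°
d = R·c = 6378 × 0.003258 = 20.8 km

20.8 km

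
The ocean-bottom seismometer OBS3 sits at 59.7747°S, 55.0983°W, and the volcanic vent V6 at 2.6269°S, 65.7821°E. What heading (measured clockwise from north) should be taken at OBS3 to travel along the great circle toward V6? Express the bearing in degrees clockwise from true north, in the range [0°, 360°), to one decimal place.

118.5°

Δλ = 120.8804°
y = sin Δλ · cos φ₂ = 0.857339
x = cos φ₁ sin φ₂ − sin φ₁ cos φ₂ cos Δλ = -0.466079
θ = atan2(y, x) = 118.5300° → 118.5300° (mod 360°)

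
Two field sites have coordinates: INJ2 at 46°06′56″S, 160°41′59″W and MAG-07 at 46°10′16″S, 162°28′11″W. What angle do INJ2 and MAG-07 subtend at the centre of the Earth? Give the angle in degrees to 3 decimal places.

1.228°

INJ2: φ = -46.11556°, λ = -160.69972°
MAG-07: φ = -46.17111°, λ = -162.46972°
Δφ = -0.0556°,  Δλ = -1.7700°
a = sin²(Δφ/2) + cos φ₁ cos φ₂ sin²(Δλ/2) = 0.000115
c = 2·arcsin(√a) = 0.021425 rad = 1.2276°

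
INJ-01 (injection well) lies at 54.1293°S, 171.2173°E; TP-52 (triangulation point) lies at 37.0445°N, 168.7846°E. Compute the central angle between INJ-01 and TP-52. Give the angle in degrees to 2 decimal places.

Δφ = 91.1738°,  Δλ = -2.4327°
a = sin²(Δφ/2) + cos φ₁ cos φ₂ sin²(Δλ/2) = 0.510453
c = 2·arcsin(√a) = 1.591705 rad = 91.1980°

91.20°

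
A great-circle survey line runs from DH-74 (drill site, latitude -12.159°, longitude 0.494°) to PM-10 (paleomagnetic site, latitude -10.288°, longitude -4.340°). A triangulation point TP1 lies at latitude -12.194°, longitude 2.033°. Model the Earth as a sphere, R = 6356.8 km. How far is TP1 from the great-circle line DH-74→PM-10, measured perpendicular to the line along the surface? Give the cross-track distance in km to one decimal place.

55.9 km

δ₁₃ = central angle DH-74→TP1 = 0.026263 rad  (haversine)
θ₁₃ = bearing DH-74→TP1 = 91.495°,  θ₁₂ = bearing DH-74→PM-10 = 291.051°
dₓₜ = R·arcsin(sin δ₁₃ · sin(θ₁₃ − θ₁₂)) = 6356.8·arcsin(0.02626·sin(-199.556°)) = 55.877 km
|dₓₜ| = 55.877 km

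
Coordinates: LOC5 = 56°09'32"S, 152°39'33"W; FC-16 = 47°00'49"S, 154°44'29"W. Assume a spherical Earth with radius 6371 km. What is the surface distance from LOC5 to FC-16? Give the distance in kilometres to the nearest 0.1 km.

1026.9 km

LOC5: φ = -56.15889°, λ = -152.65917°
FC-16: φ = -47.01361°, λ = -154.74139°
Δφ = 9.1453°,  Δλ = -2.0822°
a = sin²(Δφ/2) + cos φ₁ cos φ₂ sin²(Δλ/2) = 0.006481
c = 2·arcsin(√a) = 0.161185 rad = 9.2352°
d = R·c = 6371 × 0.161185 = 1026.9 km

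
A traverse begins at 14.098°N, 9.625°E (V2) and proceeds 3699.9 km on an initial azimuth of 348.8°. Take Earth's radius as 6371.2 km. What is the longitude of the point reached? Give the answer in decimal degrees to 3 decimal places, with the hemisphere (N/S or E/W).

0.716°E

δ = d/R = 3699.9/6371.2 = 0.580723 rad
φ₂ = arcsin(sin φ₁ cos δ + cos φ₁ sin δ cos θ)
   = arcsin(0.24358·0.83607 + 0.96988·0.54863·0.98096) = 46.52045°
λ₂ = λ₁ + atan2(sin θ sin δ cos φ₁, cos δ − sin φ₁ sin φ₂) = 0.71599°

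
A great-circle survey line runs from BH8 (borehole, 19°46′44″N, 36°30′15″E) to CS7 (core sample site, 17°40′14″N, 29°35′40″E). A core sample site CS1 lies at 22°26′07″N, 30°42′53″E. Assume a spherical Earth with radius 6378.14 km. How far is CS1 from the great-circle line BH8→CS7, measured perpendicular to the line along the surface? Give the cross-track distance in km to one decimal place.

464.4 km

BH8: φ = +19.77889°, λ = +36.50417°
CS7: φ = +17.67056°, λ = +29.59444°
CS1: φ = +22.43528°, λ = +30.71472°
δ₁₃ = central angle BH8→CS1 = 0.105034 rad  (haversine)
θ₁₃ = bearing BH8→CS1 = 297.212°,  θ₁₂ = bearing BH8→CS7 = 253.274°
dₓₜ = R·arcsin(sin δ₁₃ · sin(θ₁₃ − θ₁₂)) = 6378.14·arcsin(0.10484·sin(43.938°)) = 464.399 km
|dₓₜ| = 464.399 km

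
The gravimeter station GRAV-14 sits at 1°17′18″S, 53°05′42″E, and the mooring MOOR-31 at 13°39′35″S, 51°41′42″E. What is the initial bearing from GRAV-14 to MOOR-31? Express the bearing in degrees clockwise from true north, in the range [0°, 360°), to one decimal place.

186.3°

GRAV-14: φ = -1.28833°, λ = +53.09500°
MOOR-31: φ = -13.65972°, λ = +51.69500°
Δλ = -1.4000°
y = sin Δλ · cos φ₂ = -0.023741
x = cos φ₁ sin φ₂ − sin φ₁ cos φ₂ cos Δλ = -0.214254
θ = atan2(y, x) = -173.6769° → 186.3231° (mod 360°)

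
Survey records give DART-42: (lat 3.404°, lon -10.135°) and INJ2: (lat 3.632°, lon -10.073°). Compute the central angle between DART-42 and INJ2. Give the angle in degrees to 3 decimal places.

Δφ = 0.2280°,  Δλ = 0.0620°
a = sin²(Δφ/2) + cos φ₁ cos φ₂ sin²(Δλ/2) = 0.000004
c = 2·arcsin(√a) = 0.004123 rad = 0.2362°

0.236°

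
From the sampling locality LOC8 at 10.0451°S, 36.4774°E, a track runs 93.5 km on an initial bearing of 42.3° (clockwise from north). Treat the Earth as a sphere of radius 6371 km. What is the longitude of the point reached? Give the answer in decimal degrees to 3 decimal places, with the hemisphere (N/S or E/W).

δ = d/R = 93.5/6371 = 0.014676 rad
φ₂ = arcsin(sin φ₁ cos δ + cos φ₁ sin δ cos θ)
   = arcsin(-0.17442·0.99989 + 0.98467·0.01468·0.73963) = -9.42269°
λ₂ = λ₁ + atan2(sin θ sin δ cos φ₁, cos δ − sin φ₁ sin φ₂) = 37.05104°

37.051°E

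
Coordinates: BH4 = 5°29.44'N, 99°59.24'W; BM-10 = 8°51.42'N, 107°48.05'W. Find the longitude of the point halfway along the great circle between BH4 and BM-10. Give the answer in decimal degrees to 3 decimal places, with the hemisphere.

103.880°W

BH4: φ = +5.49067°, λ = -99.98733°
BM-10: φ = +8.85700°, λ = -107.80083°
Bx = cos φ₂ cos Δλ = 0.978902,  By = cos φ₂ sin Δλ = -0.134328
φₘ = atan2(sin φ₁ + sin φ₂, √((cos φ₁ + Bx)² + By²)) = 7.19037°
λₘ = λ₁ + atan2(By, cos φ₁ + Bx) = -103.87961°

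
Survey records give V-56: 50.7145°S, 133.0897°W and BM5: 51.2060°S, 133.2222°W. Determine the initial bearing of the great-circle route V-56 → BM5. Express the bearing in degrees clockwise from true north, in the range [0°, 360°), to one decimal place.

Δλ = -0.1325°
y = sin Δλ · cos φ₂ = -0.001449
x = cos φ₁ sin φ₂ − sin φ₁ cos φ₂ cos Δλ = -0.008579
θ = atan2(y, x) = -170.4146° → 189.5854° (mod 360°)

189.6°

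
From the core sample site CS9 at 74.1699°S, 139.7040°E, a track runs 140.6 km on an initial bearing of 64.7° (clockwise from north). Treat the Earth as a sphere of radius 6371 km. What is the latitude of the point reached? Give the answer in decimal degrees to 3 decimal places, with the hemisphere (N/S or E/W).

δ = d/R = 140.6/6371 = 0.022069 rad
φ₂ = arcsin(sin φ₁ cos δ + cos φ₁ sin δ cos θ)
   = arcsin(-0.96207·0.99976 + 0.27279·0.02207·0.42736) = -73.59068°
λ₂ = λ₁ + atan2(sin θ sin δ cos φ₁, cos δ − sin φ₁ sin φ₂) = 143.75368°

73.591°S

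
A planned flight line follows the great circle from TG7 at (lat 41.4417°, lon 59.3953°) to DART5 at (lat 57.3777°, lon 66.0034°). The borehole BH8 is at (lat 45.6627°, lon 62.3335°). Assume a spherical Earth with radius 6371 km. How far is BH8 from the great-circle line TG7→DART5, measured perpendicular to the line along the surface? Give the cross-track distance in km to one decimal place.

119.4 km

δ₁₃ = central angle TG7→BH8 = 0.082499 rad  (haversine)
θ₁₃ = bearing TG7→BH8 = 25.768°,  θ₁₂ = bearing TG7→DART5 = 12.627°
dₓₜ = R·arcsin(sin δ₁₃ · sin(θ₁₃ − θ₁₂)) = 6371·arcsin(0.08241·sin(13.141°)) = 119.366 km
|dₓₜ| = 119.366 km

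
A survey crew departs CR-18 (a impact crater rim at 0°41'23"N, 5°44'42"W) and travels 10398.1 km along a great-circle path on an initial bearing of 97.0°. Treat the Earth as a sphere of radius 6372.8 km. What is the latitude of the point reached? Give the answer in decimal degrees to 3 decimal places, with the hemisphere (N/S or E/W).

7.029°S

CR-18: φ = +0.68972°, λ = -5.74500°
δ = d/R = 10398.1/6372.8 = 1.631638 rad
φ₂ = arcsin(sin φ₁ cos δ + cos φ₁ sin δ cos θ)
   = arcsin(0.01204·-0.06080 + 0.99993·0.99815·-0.12187) = -7.02873°
λ₂ = λ₁ + atan2(sin θ sin δ cos φ₁, cos δ − sin φ₁ sin φ₂) = 87.68243°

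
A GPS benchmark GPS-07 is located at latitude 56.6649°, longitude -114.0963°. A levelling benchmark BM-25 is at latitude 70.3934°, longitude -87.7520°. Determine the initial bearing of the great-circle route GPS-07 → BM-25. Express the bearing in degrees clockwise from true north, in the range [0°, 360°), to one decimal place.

Δλ = 26.3443°
y = sin Δλ · cos φ₂ = 0.148910
x = cos φ₁ sin φ₂ − sin φ₁ cos φ₂ cos Δλ = 0.266438
θ = atan2(y, x) = 29.2004° → 29.2004° (mod 360°)

29.2°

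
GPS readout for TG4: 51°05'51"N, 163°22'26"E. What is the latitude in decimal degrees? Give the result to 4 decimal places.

51° + 5′/60 + 51″/3600 = 51 + 0.08333 + 0.01417 = 51.0975°

51.0975°N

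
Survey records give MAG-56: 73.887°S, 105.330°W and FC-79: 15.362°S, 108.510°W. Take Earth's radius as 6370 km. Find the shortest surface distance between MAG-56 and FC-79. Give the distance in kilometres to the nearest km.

Δφ = 58.5250°,  Δλ = -3.1800°
a = sin²(Δφ/2) + cos φ₁ cos φ₂ sin²(Δλ/2) = 0.239143
c = 2·arcsin(√a) = 1.021937 rad = 58.5527°
d = R·c = 6370 × 1.021937 = 6509.7 km

6510 km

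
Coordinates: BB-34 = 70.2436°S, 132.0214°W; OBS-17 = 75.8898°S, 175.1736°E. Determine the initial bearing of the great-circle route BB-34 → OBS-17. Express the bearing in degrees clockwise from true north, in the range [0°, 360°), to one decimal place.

Δλ = -52.8050°
y = sin Δλ · cos φ₂ = -0.194197
x = cos φ₁ sin φ₂ − sin φ₁ cos φ₂ cos Δλ = -0.189121
θ = atan2(y, x) = -134.2414° → 225.7586° (mod 360°)

225.8°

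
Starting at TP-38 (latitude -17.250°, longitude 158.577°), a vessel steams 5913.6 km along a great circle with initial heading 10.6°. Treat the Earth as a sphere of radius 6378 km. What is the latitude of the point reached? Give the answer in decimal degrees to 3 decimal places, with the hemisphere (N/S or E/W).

34.957°N

δ = d/R = 5913.6/6378 = 0.927187 rad
φ₂ = arcsin(sin φ₁ cos δ + cos φ₁ sin δ cos θ)
   = arcsin(-0.29654·0.60009 + 0.95502·0.79994·0.98294) = 34.95738°
λ₂ = λ₁ + atan2(sin θ sin δ cos φ₁, cos δ − sin φ₁ sin φ₂) = 168.92011°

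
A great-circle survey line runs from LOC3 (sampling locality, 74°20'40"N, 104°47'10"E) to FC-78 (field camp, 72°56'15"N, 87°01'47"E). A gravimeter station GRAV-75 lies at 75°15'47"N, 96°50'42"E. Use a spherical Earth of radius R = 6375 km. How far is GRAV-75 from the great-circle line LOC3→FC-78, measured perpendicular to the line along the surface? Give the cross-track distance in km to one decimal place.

143.9 km

LOC3: φ = +74.34444°, λ = +104.78611°
FC-78: φ = +72.93750°, λ = +87.02972°
GRAV-75: φ = +75.26306°, λ = +96.84500°
δ₁₃ = central angle LOC3→GRAV-75 = 0.039671 rad  (haversine)
θ₁₃ = bearing LOC3→GRAV-75 = 297.610°,  θ₁₂ = bearing LOC3→FC-78 = 262.932°
dₓₜ = R·arcsin(sin δ₁₃ · sin(θ₁₃ − θ₁₂)) = 6375·arcsin(0.03966·sin(34.678°)) = 143.867 km
|dₓₜ| = 143.867 km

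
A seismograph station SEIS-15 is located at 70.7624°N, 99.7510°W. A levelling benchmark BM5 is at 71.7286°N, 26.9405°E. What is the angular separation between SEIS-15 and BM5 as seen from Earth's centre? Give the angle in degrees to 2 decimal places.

33.40°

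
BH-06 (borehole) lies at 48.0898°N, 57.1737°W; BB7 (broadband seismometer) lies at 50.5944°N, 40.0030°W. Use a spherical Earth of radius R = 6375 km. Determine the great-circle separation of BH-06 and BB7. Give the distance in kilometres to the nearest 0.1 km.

1272.5 km

Δφ = 2.5046°,  Δλ = 17.1707°
a = sin²(Δφ/2) + cos φ₁ cos φ₂ sin²(Δλ/2) = 0.009927
c = 2·arcsin(√a) = 0.199602 rad = 11.4364°
d = R·c = 6375 × 0.199602 = 1272.5 km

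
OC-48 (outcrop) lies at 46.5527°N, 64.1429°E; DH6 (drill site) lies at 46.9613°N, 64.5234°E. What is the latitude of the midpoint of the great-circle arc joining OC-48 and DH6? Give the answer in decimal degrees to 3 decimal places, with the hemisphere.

Bx = cos φ₂ cos Δλ = 0.682477,  By = cos φ₂ sin Δλ = 0.004532
φₘ = atan2(sin φ₁ + sin φ₂, √((cos φ₁ + Bx)² + By²)) = 46.75716°
λₘ = λ₁ + atan2(By, cos φ₁ + Bx) = 64.33243°

46.757°N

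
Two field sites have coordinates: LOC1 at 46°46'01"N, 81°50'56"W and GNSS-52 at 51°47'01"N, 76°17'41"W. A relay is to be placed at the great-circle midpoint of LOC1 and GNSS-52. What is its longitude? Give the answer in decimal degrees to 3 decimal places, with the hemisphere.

79.213°W

LOC1: φ = +46.76694°, λ = -81.84889°
GNSS-52: φ = +51.78361°, λ = -76.29472°
Bx = cos φ₂ cos Δλ = 0.615729,  By = cos φ₂ sin Δλ = 0.059875
φₘ = atan2(sin φ₁ + sin φ₂, √((cos φ₁ + Bx)² + By²)) = 49.30848°
λₘ = λ₁ + atan2(By, cos φ₁ + Bx) = -79.21323°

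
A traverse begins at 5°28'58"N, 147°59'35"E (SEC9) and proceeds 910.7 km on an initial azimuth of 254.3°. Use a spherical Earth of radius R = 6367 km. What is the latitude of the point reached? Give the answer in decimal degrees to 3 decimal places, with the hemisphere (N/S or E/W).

3.220°N

SEC9: φ = +5.48278°, λ = +147.99306°
δ = d/R = 910.7/6367 = 0.143034 rad
φ₂ = arcsin(sin φ₁ cos δ + cos φ₁ sin δ cos θ)
   = arcsin(0.09555·0.98979 + 0.99542·0.14255·-0.27060) = 3.22023°
λ₂ = λ₁ + atan2(sin θ sin δ cos φ₁, cos δ − sin φ₁ sin φ₂) = 140.09297°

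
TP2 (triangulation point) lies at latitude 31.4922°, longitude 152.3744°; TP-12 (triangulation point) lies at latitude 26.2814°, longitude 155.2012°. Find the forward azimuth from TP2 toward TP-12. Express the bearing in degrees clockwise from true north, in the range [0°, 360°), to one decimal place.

Δλ = 2.8268°
y = sin Δλ · cos φ₂ = 0.044219
x = cos φ₁ sin φ₂ − sin φ₁ cos φ₂ cos Δλ = -0.090250
θ = atan2(y, x) = 153.8970° → 153.8970° (mod 360°)

153.9°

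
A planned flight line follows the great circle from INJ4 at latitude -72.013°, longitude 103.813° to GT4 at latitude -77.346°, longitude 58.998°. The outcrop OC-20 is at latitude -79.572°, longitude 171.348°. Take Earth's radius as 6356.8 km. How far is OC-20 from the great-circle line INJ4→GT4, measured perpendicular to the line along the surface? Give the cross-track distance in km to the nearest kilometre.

δ₁₃ = central angle INJ4→OC-20 = 0.295094 rad  (haversine)
θ₁₃ = bearing INJ4→OC-20 = 144.891°,  θ₁₂ = bearing INJ4→GT4 = 225.168°
dₓₜ = R·arcsin(sin δ₁₃ · sin(θ₁₃ − θ₁₂)) = 6356.8·arcsin(0.29083·sin(-80.277°)) = -1848.117 km
|dₓₜ| = 1848.117 km

1848 km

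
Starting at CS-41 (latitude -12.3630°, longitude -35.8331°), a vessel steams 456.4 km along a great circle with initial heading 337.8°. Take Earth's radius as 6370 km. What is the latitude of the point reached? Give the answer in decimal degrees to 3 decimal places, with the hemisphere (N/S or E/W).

δ = d/R = 456.4/6370 = 0.071648 rad
φ₂ = arcsin(sin φ₁ cos δ + cos φ₁ sin δ cos θ)
   = arcsin(-0.21410·0.99743 + 0.97681·0.07159·0.92587) = -8.55808°
λ₂ = λ₁ + atan2(sin θ sin δ cos φ₁, cos δ − sin φ₁ sin φ₂) = -37.40051°

8.558°S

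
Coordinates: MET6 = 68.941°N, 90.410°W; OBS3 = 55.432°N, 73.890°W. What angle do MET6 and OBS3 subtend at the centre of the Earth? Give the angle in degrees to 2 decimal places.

15.44°

Δφ = -13.5090°,  Δλ = 16.5200°
a = sin²(Δφ/2) + cos φ₁ cos φ₂ sin²(Δλ/2) = 0.018041
c = 2·arcsin(√a) = 0.269451 rad = 15.4384°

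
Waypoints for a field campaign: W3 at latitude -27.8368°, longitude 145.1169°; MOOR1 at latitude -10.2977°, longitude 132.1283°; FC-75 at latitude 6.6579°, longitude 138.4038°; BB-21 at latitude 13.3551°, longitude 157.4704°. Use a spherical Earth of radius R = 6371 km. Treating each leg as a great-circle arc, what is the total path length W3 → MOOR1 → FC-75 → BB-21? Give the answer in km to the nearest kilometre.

6601 km

W3→MOOR1: c = 0.372964 rad, d = 2376.15 km
MOOR1→FC-75: c = 0.315391 rad, d = 2009.36 km
FC-75→BB-21: c = 0.347699 rad, d = 2215.19 km
Total = 2376.15 + 2009.36 + 2215.19 = 6600.70 km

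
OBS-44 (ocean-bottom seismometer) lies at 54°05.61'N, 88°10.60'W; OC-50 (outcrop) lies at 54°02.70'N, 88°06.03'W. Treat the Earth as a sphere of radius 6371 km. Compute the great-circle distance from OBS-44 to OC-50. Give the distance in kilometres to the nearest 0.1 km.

OBS-44: φ = +54.09350°, λ = -88.17667°
OC-50: φ = +54.04500°, λ = -88.10050°
Δφ = -0.0485°,  Δλ = 0.0762°
a = sin²(Δφ/2) + cos φ₁ cos φ₂ sin²(Δλ/2) = 0.000000
c = 2·arcsin(√a) = 0.001151 rad = 0.0660°
d = R·c = 6371 × 0.001151 = 7.3 km

7.3 km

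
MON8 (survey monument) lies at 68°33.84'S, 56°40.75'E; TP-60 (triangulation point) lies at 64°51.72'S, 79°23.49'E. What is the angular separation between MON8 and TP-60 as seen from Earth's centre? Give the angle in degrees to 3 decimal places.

MON8: φ = -68.56400°, λ = +56.67917°
TP-60: φ = -64.86200°, λ = +79.39150°
Δφ = 3.7020°,  Δλ = 22.7123°
a = sin²(Δφ/2) + cos φ₁ cos φ₂ sin²(Δλ/2) = 0.007063
c = 2·arcsin(√a) = 0.168278 rad = 9.6416°

9.642°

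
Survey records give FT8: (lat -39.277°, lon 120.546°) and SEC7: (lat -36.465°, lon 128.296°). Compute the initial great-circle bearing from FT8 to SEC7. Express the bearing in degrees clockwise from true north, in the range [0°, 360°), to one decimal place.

Δλ = 7.7500°
y = sin Δλ · cos φ₂ = 0.108450
x = cos φ₁ sin φ₂ − sin φ₁ cos φ₂ cos Δλ = 0.044409
θ = atan2(y, x) = 67.7317° → 67.7317° (mod 360°)

67.7°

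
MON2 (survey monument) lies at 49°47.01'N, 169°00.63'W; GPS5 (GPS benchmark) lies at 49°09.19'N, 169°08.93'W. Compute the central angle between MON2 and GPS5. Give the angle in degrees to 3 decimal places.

MON2: φ = +49.78350°, λ = -169.01050°
GPS5: φ = +49.15317°, λ = -169.14883°
Δφ = -0.6303°,  Δλ = -0.1383°
a = sin²(Δφ/2) + cos φ₁ cos φ₂ sin²(Δλ/2) = 0.000031
c = 2·arcsin(√a) = 0.011113 rad = 0.6367°

0.637°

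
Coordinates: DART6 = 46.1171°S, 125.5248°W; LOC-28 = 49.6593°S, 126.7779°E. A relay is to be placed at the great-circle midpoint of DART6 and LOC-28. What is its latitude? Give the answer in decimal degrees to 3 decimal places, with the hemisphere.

61.905°S

Bx = cos φ₂ cos Δλ = -0.196781,  By = cos φ₂ sin Δλ = -0.616697
φₘ = atan2(sin φ₁ + sin φ₂, √((cos φ₁ + Bx)² + By²)) = -61.90497°
λₘ = λ₁ + atan2(By, cos φ₁ + Bx) = -176.69273°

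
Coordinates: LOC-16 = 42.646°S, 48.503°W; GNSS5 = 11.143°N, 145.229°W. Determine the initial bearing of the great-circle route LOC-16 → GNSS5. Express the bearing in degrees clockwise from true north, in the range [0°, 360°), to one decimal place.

Δλ = -96.7260°
y = sin Δλ · cos φ₂ = -0.974395
x = cos φ₁ sin φ₂ − sin φ₁ cos φ₂ cos Δλ = 0.064302
θ = atan2(y, x) = -86.2244° → 273.7756° (mod 360°)

273.8°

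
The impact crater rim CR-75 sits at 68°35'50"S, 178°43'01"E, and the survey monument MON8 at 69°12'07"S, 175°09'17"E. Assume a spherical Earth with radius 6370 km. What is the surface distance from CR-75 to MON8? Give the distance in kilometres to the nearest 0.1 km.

CR-75: φ = -68.59722°, λ = +178.71694°
MON8: φ = -69.20194°, λ = +175.15472°
Δφ = -0.6047°,  Δλ = -3.5622°
a = sin²(Δφ/2) + cos φ₁ cos φ₂ sin²(Δλ/2) = 0.000153
c = 2·arcsin(√a) = 0.024741 rad = 1.4176°
d = R·c = 6370 × 0.024741 = 157.6 km

157.6 km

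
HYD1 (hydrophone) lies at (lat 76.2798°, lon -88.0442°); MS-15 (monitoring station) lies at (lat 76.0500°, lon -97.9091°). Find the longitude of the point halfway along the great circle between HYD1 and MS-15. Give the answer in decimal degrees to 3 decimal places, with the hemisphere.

93.017°W

Bx = cos φ₂ cos Δλ = 0.237511,  By = cos φ₂ sin Δλ = -0.041302
φₘ = atan2(sin φ₁ + sin φ₂, √((cos φ₁ + Bx)² + By²)) = 76.21417°
λₘ = λ₁ + atan2(By, cos φ₁ + Bx) = -93.01691°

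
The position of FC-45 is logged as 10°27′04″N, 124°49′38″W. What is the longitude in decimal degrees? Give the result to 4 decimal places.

124° + 49′/60 + 38″/3600 = 124 + 0.81667 + 0.01056 = 124.8272°

124.8272°W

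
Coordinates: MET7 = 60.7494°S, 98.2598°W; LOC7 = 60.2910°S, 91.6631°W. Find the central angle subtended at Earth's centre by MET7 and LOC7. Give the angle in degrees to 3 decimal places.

Δφ = 0.4584°,  Δλ = 6.5967°
a = sin²(Δφ/2) + cos φ₁ cos φ₂ sin²(Δλ/2) = 0.000818
c = 2·arcsin(√a) = 0.057196 rad = 3.2771°

3.277°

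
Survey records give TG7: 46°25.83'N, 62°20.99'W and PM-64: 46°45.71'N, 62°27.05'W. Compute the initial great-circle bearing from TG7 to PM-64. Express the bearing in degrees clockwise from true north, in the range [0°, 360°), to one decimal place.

TG7: φ = +46.43050°, λ = -62.34983°
PM-64: φ = +46.76183°, λ = -62.45083°
Δλ = -0.1010°
y = sin Δλ · cos φ₂ = -0.001208
x = cos φ₁ sin φ₂ − sin φ₁ cos φ₂ cos Δλ = 0.005784
θ = atan2(y, x) = -11.7934° → 348.2066° (mod 360°)

348.2°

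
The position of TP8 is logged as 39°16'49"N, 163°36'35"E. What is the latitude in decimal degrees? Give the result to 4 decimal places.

39.2803°N

39° + 16′/60 + 49″/3600 = 39 + 0.26667 + 0.01361 = 39.2803°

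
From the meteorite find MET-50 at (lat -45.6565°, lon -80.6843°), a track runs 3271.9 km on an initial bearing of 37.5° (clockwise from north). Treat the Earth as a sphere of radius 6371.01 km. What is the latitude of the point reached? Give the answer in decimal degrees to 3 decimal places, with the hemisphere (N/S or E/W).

δ = d/R = 3271.9/6371.01 = 0.513561 rad
φ₂ = arcsin(sin φ₁ cos δ + cos φ₁ sin δ cos θ)
   = arcsin(-0.71516·0.87100 + 0.69896·0.49128·0.79335) = -20.51673°
λ₂ = λ₁ + atan2(sin θ sin δ cos φ₁, cos δ − sin φ₁ sin φ₂) = -62.06199°

20.517°S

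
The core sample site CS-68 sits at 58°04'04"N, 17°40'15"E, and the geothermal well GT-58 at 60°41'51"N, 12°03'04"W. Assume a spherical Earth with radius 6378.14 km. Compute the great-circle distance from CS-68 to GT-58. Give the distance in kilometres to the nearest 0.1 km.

CS-68: φ = +58.06778°, λ = +17.67083°
GT-58: φ = +60.69750°, λ = -12.05111°
Δφ = 2.6297°,  Δλ = -29.7219°
a = sin²(Δφ/2) + cos φ₁ cos φ₂ sin²(Δλ/2) = 0.017554
c = 2·arcsin(√a) = 0.265767 rad = 15.2273°
d = R·c = 6378.14 × 0.265767 = 1695.1 km

1695.1 km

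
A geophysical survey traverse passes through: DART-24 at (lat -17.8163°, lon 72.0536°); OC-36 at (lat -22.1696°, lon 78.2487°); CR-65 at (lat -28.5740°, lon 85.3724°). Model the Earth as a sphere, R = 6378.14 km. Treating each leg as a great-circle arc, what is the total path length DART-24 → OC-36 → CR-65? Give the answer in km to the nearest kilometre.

1819 km

DART-24→OC-36: c = 0.126843 rad, d = 809.02 km
OC-36→CR-65: c = 0.158397 rad, d = 1010.28 km
Total = 809.02 + 1010.28 = 1819.30 km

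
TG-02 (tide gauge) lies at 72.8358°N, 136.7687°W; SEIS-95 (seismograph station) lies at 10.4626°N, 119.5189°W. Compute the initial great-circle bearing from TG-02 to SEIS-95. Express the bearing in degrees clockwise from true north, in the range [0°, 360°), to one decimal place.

160.9°

Δλ = 17.2498°
y = sin Δλ · cos φ₂ = 0.291608
x = cos φ₁ sin φ₂ − sin φ₁ cos φ₂ cos Δλ = -0.843726
θ = atan2(y, x) = 160.9339° → 160.9339° (mod 360°)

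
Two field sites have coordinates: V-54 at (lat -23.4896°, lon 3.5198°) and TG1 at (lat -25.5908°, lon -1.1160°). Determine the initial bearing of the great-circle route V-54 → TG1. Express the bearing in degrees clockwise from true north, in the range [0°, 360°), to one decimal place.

Δλ = -4.6358°
y = sin Δλ · cos φ₂ = -0.072893
x = cos φ₁ sin φ₂ − sin φ₁ cos φ₂ cos Δλ = -0.037841
θ = atan2(y, x) = -117.4349° → 242.5651° (mod 360°)

242.6°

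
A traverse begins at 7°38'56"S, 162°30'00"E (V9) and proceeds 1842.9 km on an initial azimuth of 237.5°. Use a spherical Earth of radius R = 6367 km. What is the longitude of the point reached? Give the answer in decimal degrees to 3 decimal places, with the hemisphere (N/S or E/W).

147.980°E

V9: φ = -7.64889°, λ = +162.50000°
δ = d/R = 1842.9/6367 = 0.289446 rad
φ₂ = arcsin(sin φ₁ cos δ + cos φ₁ sin δ cos θ)
   = arcsin(-0.13310·0.95840 + 0.99110·0.28542·-0.53730) = -16.23379°
λ₂ = λ₁ + atan2(sin θ sin δ cos φ₁, cos δ − sin φ₁ sin φ₂) = 147.98000°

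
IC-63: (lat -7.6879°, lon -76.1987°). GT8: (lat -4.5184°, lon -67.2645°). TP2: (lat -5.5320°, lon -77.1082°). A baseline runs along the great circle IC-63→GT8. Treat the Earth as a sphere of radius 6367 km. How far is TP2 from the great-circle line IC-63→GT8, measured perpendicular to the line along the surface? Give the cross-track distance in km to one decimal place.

259.2 km

δ₁₃ = central angle IC-63→TP2 = 0.040798 rad  (haversine)
θ₁₃ = bearing IC-63→TP2 = 337.209°,  θ₁₂ = bearing IC-63→GT8 = 70.880°
dₓₜ = R·arcsin(sin δ₁₃ · sin(θ₁₃ − θ₁₂)) = 6367·arcsin(0.04079·sin(266.330°)) = -259.225 km
|dₓₜ| = 259.225 km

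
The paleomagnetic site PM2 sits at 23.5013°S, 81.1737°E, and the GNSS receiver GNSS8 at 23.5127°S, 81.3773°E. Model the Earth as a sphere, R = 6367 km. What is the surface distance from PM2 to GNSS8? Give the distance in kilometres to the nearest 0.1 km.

Δφ = -0.0114°,  Δλ = 0.2036°
a = sin²(Δφ/2) + cos φ₁ cos φ₂ sin²(Δλ/2) = 0.000003
c = 2·arcsin(√a) = 0.003265 rad = 0.1871°
d = R·c = 6367 × 0.003265 = 20.8 km

20.8 km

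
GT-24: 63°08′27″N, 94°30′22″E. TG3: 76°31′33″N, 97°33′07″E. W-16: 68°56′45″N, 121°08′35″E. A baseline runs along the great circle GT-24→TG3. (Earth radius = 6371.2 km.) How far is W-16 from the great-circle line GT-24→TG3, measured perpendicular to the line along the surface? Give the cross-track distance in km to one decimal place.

982.7 km

GT-24: φ = +63.14083°, λ = +94.50611°
TG3: φ = +76.52583°, λ = +97.55194°
W-16: φ = +68.94583°, λ = +121.14306°
δ₁₃ = central angle GT-24→W-16 = 0.211842 rad  (haversine)
θ₁₃ = bearing GT-24→W-16 = 49.998°,  θ₁₂ = bearing GT-24→TG3 = 3.058°
dₓₜ = R·arcsin(sin δ₁₃ · sin(θ₁₃ − θ₁₂)) = 6371.2·arcsin(0.21026·sin(46.941°)) = 982.675 km
|dₓₜ| = 982.675 km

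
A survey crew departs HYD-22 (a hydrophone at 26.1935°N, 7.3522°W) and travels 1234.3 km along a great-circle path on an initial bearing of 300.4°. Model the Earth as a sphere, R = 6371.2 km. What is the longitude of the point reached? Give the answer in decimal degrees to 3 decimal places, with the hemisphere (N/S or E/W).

18.567°W

δ = d/R = 1234.3/6371.2 = 0.193731 rad
φ₂ = arcsin(sin φ₁ cos δ + cos φ₁ sin δ cos θ)
   = arcsin(0.44140·0.98129 + 0.89731·0.19252·0.50603) = 31.37013°
λ₂ = λ₁ + atan2(sin θ sin δ cos φ₁, cos δ − sin φ₁ sin φ₂) = -18.56663°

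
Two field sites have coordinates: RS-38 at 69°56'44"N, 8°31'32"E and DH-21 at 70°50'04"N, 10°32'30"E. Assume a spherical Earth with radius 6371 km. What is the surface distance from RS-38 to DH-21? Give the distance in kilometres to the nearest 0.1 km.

RS-38: φ = +69.94556°, λ = +8.52556°
DH-21: φ = +70.83444°, λ = +10.54167°
Δφ = 0.8889°,  Δλ = 2.0161°
a = sin²(Δφ/2) + cos φ₁ cos φ₂ sin²(Δλ/2) = 0.000095
c = 2·arcsin(√a) = 0.019495 rad = 1.1170°
d = R·c = 6371 × 0.019495 = 124.2 km

124.2 km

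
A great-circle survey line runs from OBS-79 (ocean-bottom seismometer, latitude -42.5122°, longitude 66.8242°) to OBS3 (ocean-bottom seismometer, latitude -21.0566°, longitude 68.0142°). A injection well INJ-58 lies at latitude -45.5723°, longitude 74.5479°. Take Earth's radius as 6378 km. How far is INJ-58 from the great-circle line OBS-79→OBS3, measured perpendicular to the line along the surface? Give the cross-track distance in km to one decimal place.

619.6 km

δ₁₃ = central angle OBS-79→INJ-58 = 0.110575 rad  (haversine)
θ₁₃ = bearing OBS-79→INJ-58 = 121.510°,  θ₁₂ = bearing OBS-79→OBS3 = 3.034°
dₓₜ = R·arcsin(sin δ₁₃ · sin(θ₁₃ − θ₁₂)) = 6378·arcsin(0.11035·sin(118.476°)) = 619.636 km
|dₓₜ| = 619.636 km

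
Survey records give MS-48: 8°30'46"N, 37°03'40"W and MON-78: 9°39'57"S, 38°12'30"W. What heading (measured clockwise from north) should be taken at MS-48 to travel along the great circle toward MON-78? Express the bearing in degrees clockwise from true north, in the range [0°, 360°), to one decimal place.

MS-48: φ = +8.51278°, λ = -37.06111°
MON-78: φ = -9.66583°, λ = -38.20833°
Δλ = -1.1472°
y = sin Δλ · cos φ₂ = -0.019737
x = cos φ₁ sin φ₂ − sin φ₁ cos φ₂ cos Δλ = -0.311951
θ = atan2(y, x) = -176.3797° → 183.6203° (mod 360°)

183.6°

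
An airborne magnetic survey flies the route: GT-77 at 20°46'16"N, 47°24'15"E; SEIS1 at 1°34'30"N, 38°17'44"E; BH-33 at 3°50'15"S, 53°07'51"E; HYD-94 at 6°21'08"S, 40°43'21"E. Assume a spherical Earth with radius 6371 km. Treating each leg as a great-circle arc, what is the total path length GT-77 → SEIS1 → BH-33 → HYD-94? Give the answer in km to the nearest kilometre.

5510 km

GT-77: φ = +20.77111°, λ = +47.40417°
SEIS1: φ = +1.57500°, λ = +38.29556°
BH-33: φ = -3.83750°, λ = +53.13083°
HYD-94: φ = -6.35222°, λ = +40.72250°
GT-77→SEIS1: c = 0.369210 rad, d = 2352.24 km
SEIS1→BH-33: c = 0.275480 rad, d = 1755.09 km
BH-33→HYD-94: c = 0.220110 rad, d = 1402.32 km
Total = 2352.24 + 1755.09 + 1402.32 = 5509.64 km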